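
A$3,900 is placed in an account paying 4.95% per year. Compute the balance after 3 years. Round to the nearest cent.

A$4,508.29

3,900 × (1+0.0495)^3 = 3,900 × 1.155972 = 4,508.2909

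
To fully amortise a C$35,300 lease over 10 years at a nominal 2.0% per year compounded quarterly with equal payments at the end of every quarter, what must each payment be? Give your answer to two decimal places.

C$975.89

With 4 periods per year: i = 0.005, n = 40.
Annuity-PV factor = 36.172228; PMT = 35300 / 36.172228 = 975.8868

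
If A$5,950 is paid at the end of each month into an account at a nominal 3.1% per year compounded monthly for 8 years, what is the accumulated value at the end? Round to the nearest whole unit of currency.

A$647,322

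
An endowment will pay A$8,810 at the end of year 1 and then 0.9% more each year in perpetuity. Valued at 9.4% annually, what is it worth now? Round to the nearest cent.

A$103,647.06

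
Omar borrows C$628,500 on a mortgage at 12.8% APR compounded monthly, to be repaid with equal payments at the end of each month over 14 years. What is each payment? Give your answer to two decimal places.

C$8,059.78

Periodic rate i = 0.128/12 = 0.0106667; n = 14 × 12 = 168 periods.
Annuity-PV factor = 77.979808; PMT = 628500 / 77.979808 = 8,059.7788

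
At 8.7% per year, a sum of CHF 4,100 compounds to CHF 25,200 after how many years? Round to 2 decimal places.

n = ln(25200/4100) / ln(1+0.087) = ln(6.14634) / 0.083422 = 21.7672 years

21.77 years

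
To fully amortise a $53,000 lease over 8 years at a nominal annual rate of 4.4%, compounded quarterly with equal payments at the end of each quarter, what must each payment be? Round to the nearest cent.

Periodic rate i = 0.044/4 = 0.011; n = 8 × 4 = 32 periods.
PMT = 53000 / ( [1 − (1+0.011)^(−32)] / 0.011 ) = 53000 / 26.851539 = 1,973.8161

$1,973.82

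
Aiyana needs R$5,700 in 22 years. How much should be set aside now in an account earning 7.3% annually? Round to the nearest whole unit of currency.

R$1,210

PV = 5,700 / (1 + 0.073)^22 = 5,700 / 4.711876 = 1,209.7092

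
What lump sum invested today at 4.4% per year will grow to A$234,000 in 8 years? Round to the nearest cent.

A$165,810.44

PV = 234,000 / (1 + 0.044)^8 = 234,000 / 1.411250 = 165,810.4386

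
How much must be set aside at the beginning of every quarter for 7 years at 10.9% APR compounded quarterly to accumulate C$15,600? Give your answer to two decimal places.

C$368.53

With 4 periods per year: i = 0.02725, n = 28.
PMT = 15600 / ( [(1+0.02725)^28 − 1] / 0.02725 × (1+i) ) = 15600 / 42.330730 = 368.5266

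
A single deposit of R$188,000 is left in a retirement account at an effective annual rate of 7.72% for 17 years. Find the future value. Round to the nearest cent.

R$665,573.02

188,000 × (1+0.0772)^17 = 188,000 × 3.540282 = 665,573.0215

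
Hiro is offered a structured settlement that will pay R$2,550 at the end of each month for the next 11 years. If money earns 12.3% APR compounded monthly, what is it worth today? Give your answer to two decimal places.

R$184,035.39

i = 0.123/12 = 0.01025 per month; n = 11·12 = 132.
PV = PMT · [1 − (1+i)^(−n)] / i = 2550 · 72.170740 = 184,035.3869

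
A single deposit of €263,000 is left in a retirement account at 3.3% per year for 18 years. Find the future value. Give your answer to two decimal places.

FV = PV·(1+i)^n = 263,000 × 1.793931 = 471,803.9101

€471,803.91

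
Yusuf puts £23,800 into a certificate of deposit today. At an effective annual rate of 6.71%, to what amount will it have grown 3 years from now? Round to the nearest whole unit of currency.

£28,920

23,800 × (1+0.0671)^3 = 23,800 × 1.215109 = 28,919.6023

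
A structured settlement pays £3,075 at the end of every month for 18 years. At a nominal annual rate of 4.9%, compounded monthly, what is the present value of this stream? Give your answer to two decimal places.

£440,768.05

Periodic rate i = 0.049/12 = 0.00408333; n = 18 × 12 = 216 periods.
PV = PMT · [1 − (1+i)^(−n)] / i = 3075 · 143.339205 = 440,768.0542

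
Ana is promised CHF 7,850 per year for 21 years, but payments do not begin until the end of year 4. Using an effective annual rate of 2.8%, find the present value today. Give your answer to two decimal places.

PV at t=3 (ordinary 21-year annuity): 7850 × a(21|0.028) = 7850 × 15.716286 = 123,372.8440
Discount back 3 years: 123,372.8440 × (1+0.028)^(−3) = 123,372.8440 × 0.920493 = 113,563.8827

CHF 113,563.88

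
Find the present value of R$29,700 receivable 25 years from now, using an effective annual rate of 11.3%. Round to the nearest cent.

R$2,043.51

Discount factor = (1+0.113)^(−25) = 0.068805; PV = 29,700 × 0.068805 = 2,043.5127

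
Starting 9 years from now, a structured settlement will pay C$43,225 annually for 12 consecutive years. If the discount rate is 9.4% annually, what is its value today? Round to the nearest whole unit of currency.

C$147,860

PV at t=8 (ordinary 12-year annuity): 43225 × a(12|0.094) = 43225 × 7.018667 = 303,381.8815
PV₀ = 303,381.8815 / (1+0.094)^8 = 303,381.8815 / 2.051817 = 147,860.1235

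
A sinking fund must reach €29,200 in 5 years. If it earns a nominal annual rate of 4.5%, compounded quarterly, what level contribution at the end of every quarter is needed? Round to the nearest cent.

Periodic rate i = 0.045/4 = 0.01125; n = 5 × 4 = 20 periods.
PMT = 29200 / ( [(1+0.01125)^20 − 1] / 0.01125 ) = 29200 / 22.288935 = 1,310.0671

€1,310.07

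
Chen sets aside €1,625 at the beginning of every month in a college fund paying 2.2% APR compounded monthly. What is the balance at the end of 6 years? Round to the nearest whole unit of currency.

Periodic rate i = 0.022/12 = 0.00183333; n = 6 × 12 = 72 periods.
FV = 1625 × [(1+0.00183333)^72 − 1] / 0.00183333 × (1+i) = 1625 × 77.033928 = 125,180.1328
Payments are at the start of each period, so multiply by (1+i).

€125,180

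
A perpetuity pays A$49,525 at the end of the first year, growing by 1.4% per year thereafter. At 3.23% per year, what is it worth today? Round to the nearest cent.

A$2,706,284.15

PV = PMT / (i − g) = 49525 / (0.0323 − 0.014) = 49525 / 0.018300 = 2,706,284.1530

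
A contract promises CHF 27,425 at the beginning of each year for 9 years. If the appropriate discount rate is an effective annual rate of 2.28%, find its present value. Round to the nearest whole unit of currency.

CHF 225,924

PV = PMT · [1 − (1+i)^(−n)] / i × (1+i) = 27425 · 8.237873 = 225,923.6790
(Beginning-of-period payments → annuity-due factor ×(1+i).)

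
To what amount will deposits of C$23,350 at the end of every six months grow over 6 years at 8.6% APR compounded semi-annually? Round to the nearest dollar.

C$356,951

With 2 periods per year: i = 0.043, n = 12.
Accumulation factor s(12|0.043) = 15.286985; FV = 23350 × 15.286985 = 356,951.0912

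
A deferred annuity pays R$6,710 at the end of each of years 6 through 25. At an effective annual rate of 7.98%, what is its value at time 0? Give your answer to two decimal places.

PV at t=5 (ordinary 20-year annuity): 6710 × a(20|0.0798) = 6710 × 9.832777 = 65,977.9352
Discount back 5 years: 65,977.9352 × (1+0.0798)^(−5) = 65,977.9352 × 0.681214 = 44,945.0744

R$44,945.07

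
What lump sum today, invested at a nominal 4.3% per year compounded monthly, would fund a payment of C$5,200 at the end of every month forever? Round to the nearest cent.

C$1,451,162.79

Periodic rate i = 0.043/12 = 0.00358333.
PV = PMT / i = 5200 / 0.00358333 = 1,451,162.7907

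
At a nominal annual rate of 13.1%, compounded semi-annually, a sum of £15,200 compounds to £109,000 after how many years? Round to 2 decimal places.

Periodic rate i = 0.131/2 = 0.0655.
(1+i)^n = 109000/15200 = 7.17105, so n = ln 7.17105 / ln 1.0655 = 31.0517 half-years
= 31.0517/2 years

15.53 years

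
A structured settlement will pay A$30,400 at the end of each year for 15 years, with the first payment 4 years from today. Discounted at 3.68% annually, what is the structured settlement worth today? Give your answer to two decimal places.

A$310,170.79

PV at t=3 (ordinary 15-year annuity): 30400 × a(15|0.0368) = 30400 × 11.371356 = 345,689.2371
PV₀ = 345,689.2371 / (1+0.0368)^3 = 345,689.2371 / 1.114513 = 310,170.7874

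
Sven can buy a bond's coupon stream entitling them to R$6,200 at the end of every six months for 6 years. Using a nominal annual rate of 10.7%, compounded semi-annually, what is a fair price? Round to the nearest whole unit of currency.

R$53,883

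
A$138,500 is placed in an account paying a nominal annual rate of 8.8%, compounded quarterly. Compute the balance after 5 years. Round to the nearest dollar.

A$214,027

With 4 periods per year: i = 0.022, n = 20.
138,500 × (1+0.022)^20 = 138,500 × 1.545318 = 214,026.5689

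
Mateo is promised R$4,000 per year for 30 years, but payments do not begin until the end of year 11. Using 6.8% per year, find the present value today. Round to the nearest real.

R$26,234

Value one period before first payment (t=10): 4000 × [1 − (1+0.068)^(−30)] / 0.068 = 4000 × 12.662482 = 50,649.9272
PV₀ = 50,649.9272 / (1+0.068)^10 = 50,649.9272 / 1.930690 = 26,234.1078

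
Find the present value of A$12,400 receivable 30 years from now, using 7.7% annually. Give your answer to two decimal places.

A$1,339.52

Discount factor = (1+0.077)^(−30) = 0.108026; PV = 12,400 × 0.108026 = 1,339.5243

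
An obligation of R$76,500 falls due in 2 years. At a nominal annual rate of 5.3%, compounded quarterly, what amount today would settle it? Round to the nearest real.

R$68,854

i = 0.053/4 = 0.01325 per quarter; n = 2·4 = 8.
Discount factor = (1+0.01325)^(−8) = 0.900051; PV = 76,500 × 0.900051 = 68,853.8986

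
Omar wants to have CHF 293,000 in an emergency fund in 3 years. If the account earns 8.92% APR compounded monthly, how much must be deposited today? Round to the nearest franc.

CHF 224,430

Periodic rate i = 0.0892/12 = 0.00743333; n = 3 × 12 = 36 periods.
Discount factor = (1+0.00743333)^(−36) = 0.765971; PV = 293,000 × 0.765971 = 224,429.6483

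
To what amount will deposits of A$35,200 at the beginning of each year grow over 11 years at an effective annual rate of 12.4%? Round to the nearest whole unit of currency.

A$835,224

FV = PMT · [(1+i)^n − 1] / i × (1+i) = 35200 · 23.727948 = 835,223.7629
Payments are at the start of each period, so multiply by (1+i).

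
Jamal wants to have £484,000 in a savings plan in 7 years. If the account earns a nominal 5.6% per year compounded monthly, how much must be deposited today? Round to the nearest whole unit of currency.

With 12 periods per year: i = 0.00466667, n = 84.
PV = 484,000 / (1 + 0.00466667)^84 = 484,000 / 1.478589 = 327,339.1331

£327,339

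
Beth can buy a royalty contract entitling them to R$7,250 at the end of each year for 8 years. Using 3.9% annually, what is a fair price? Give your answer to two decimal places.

R$49,014.59

Annuity factor a(8|0.039) = 6.760633; PV = 7250 × 6.760633 = 49,014.5922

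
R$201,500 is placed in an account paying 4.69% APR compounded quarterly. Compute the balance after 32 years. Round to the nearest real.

With 4 periods per year: i = 0.011725, n = 128.
FV = 201,500 × (1 + 0.011725)^128 = 895,927.1615

R$895,927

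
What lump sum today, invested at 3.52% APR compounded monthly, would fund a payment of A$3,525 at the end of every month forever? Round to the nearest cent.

A$1,201,704.55

Periodic rate i = 0.0352/12 = 0.00293333.
PV = PMT / i = 3525 / 0.00293333 = 1,201,704.5455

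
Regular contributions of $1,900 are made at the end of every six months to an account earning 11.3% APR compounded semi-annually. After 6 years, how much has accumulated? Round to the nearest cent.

With 2 periods per year: i = 0.0565, n = 12.
FV = 1900 × [(1+0.0565)^12 − 1] / 0.0565 = 1900 × 16.529204 = 31,405.4872

$31,405.49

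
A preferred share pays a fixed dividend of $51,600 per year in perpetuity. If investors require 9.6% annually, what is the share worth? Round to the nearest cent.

$537,500.00

PV = C/r = 51600/0.096 = 537,500.0000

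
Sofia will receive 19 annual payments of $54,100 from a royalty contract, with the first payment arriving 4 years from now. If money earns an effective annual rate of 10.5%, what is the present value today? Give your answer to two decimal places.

PV at t=3 (ordinary 19-year annuity): 54100 × a(19|0.105) = 54100 × 8.095154 = 437,947.8503
Discount back 3 years: 437,947.8503 × (1+0.105)^(−3) = 437,947.8503 × 0.741162 = 324,590.3206

$324,590.32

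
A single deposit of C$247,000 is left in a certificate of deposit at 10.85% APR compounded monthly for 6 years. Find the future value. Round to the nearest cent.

C$472,228.46

i = 0.1085/12 = 0.00904167 per month; n = 6·12 = 72.
FV = PV·(1+i)^n = 247,000 × 1.911856 = 472,228.4604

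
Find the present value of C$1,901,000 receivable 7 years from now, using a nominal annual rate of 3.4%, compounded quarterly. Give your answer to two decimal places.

C$1,499,881.14

Periodic rate i = 0.034/4 = 0.0085; n = 7 × 4 = 28 periods.
Discount factor = (1+0.0085)^(−28) = 0.788996; PV = 1,901,000 × 0.788996 = 1,499,881.1445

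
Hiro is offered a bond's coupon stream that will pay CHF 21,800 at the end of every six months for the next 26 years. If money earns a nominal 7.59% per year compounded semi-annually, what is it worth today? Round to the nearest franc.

CHF 491,632

Periodic rate i = 0.0759/2 = 0.03795; n = 26 × 2 = 52 periods.
PV = 21800 × [1 − (1+0.03795)^(−52)] / 0.03795 = 21800 × 22.551947 = 491,632.4551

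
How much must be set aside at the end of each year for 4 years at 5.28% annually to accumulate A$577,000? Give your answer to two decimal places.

A$133,314.89

FV-annuity factor = 4.328099; PMT = 577000 / 4.328099 = 133,314.8939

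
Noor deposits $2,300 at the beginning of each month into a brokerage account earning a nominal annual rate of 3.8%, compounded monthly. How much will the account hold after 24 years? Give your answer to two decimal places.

i = 0.038/12 = 0.00316667 per month; n = 24·12 = 288.
FV = PMT · [(1+i)^n − 1] / i × (1+i) = 2300 · 470.657847 = 1,082,513.0472
(annuity-due: payments at period start, so ×(1+i).)

$1,082,513.05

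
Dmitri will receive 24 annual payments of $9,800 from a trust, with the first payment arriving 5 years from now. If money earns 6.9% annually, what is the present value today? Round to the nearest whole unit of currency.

PV at t=4 (ordinary 24-year annuity): 9800 × a(24|0.069) = 9800 × 11.570715 = 113,393.0049
PV₀ = 113,393.0049 / (1+0.069)^4 = 113,393.0049 / 1.305903 = 86,831.1281

$86,831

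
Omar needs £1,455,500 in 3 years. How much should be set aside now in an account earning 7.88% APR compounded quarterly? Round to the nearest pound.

£1,151,710

Periodic rate i = 0.0788/4 = 0.0197; n = 3 × 4 = 12 periods.
Discount factor = (1+0.0197)^(−12) = 0.791281; PV = 1,455,500 × 0.791281 = 1,151,710.1072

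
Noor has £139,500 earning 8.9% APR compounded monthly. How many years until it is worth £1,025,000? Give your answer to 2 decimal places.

Periodic rate i = 0.089/12 = 0.00741667.
(1+i)^n = 1.025e+06/139500 = 7.34767, so n = ln 7.34767 / ln 1.00742 = 269.9016 months
= 269.9016/12 years

22.49 years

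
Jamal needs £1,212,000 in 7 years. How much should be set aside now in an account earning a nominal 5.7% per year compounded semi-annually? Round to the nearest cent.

£817,791.28

i = 0.057/2 = 0.0285 per half-year; n = 7·2 = 14.
Discount factor = (1+0.0285)^(−14) = 0.674745; PV = 1,212,000 × 0.674745 = 817,791.2800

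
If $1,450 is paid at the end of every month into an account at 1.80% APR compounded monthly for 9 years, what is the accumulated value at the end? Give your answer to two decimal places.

$169,860.27

i = 0.018/12 = 0.0015 per month; n = 9·12 = 108.
FV = 1450 × [(1+0.0015)^108 − 1] / 0.0015 = 1450 × 117.145017 = 169,860.2748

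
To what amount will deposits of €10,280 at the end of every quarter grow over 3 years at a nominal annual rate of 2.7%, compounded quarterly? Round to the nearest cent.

i = 0.027/4 = 0.00675 per quarter; n = 3·4 = 12.
FV = 10280 × [(1+0.00675)^12 − 1] / 0.00675 = 10280 × 12.455678 = 128,044.3662

€128,044.37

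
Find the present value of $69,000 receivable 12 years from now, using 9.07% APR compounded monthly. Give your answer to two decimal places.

$23,331.38

With 12 periods per year: i = 0.00755833, n = 144.
PV = 69,000 / (1 + 0.00755833)^144 = 69,000 / 2.957391 = 23,331.3778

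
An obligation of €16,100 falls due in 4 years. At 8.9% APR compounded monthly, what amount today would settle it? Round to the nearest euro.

With 12 periods per year: i = 0.00741667, n = 48.
Discount factor = (1+0.00741667)^(−48) = 0.701393; PV = 16,100 × 0.701393 = 11,292.4340

€11,292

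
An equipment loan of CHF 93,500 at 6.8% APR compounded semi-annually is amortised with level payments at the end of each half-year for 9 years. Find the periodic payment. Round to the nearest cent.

Periodic rate i = 0.068/2 = 0.034; n = 9 × 2 = 18 periods.
Annuity-PV factor = 13.299693; PMT = 93500 / 13.299693 = 7,030.2375

CHF 7,030.24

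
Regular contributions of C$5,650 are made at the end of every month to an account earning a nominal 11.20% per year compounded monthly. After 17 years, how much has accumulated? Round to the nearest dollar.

C$3,422,493

With 12 periods per year: i = 0.00933333, n = 204.
FV = 5650 × [(1+0.00933333)^204 − 1] / 0.00933333 = 5650 × 605.751061 = 3,422,493.4930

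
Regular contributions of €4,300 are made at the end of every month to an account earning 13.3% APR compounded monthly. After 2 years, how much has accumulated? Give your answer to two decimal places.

With 12 periods per year: i = 0.0110833, n = 24.
FV = 4300 × [(1+0.0110833)^24 − 1] / 0.0110833 = 4300 × 27.322760 = 117,487.8695

€117,487.87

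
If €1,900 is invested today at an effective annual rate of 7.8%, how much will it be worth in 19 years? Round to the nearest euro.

1,900 × (1+0.078)^19 = 1,900 × 4.166357 = 7,916.0779

€7,916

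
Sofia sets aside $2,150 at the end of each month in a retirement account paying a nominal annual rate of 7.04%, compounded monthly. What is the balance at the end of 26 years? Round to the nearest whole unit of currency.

$1,906,824

With 12 periods per year: i = 0.00586667, n = 312.
FV = PMT · [(1+i)^n − 1] / i = 2150 · 886.894760 = 1,906,823.7334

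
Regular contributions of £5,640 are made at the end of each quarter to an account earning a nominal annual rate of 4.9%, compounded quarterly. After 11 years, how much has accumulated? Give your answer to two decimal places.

£326,285.36

Periodic rate i = 0.049/4 = 0.01225; n = 11 × 4 = 44 periods.
Accumulation factor s(44|0.01225) = 57.852014; FV = 5640 × 57.852014 = 326,285.3599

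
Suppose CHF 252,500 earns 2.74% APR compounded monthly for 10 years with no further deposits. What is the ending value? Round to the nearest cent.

Periodic rate i = 0.0274/12 = 0.00228333; n = 10 × 12 = 120 periods.
FV = 252,500 × (1 + 0.00228333)^120 = 331,988.0278

CHF 331,988.03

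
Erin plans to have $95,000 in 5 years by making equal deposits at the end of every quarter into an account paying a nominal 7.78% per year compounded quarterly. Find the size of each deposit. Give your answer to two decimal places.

$3,931.35

i = 0.0778/4 = 0.01945 per quarter; n = 5·4 = 20.
FV-annuity factor = 24.164745; PMT = 95000 / 24.164745 = 3,931.3470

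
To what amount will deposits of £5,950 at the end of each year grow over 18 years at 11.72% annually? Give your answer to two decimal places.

£322,435.87

FV = 5950 × [(1+0.1172)^18 − 1] / 0.1172 = 5950 × 54.190902 = 322,435.8677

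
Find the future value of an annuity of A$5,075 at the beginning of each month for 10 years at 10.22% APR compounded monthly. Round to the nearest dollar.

A$1,061,754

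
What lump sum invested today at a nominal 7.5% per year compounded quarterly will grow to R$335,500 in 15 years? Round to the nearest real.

R$110,061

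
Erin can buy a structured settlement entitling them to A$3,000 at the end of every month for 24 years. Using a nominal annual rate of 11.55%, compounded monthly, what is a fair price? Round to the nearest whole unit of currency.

i = 0.1155/12 = 0.009625 per month; n = 24·12 = 288.
Annuity factor a(288|0.009625) = 97.312076; PV = 3000 × 97.312076 = 291,936.2288

A$291,936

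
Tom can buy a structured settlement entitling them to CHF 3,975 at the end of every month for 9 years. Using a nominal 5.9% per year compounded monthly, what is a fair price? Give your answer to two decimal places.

i = 0.059/12 = 0.00491667 per month; n = 9·12 = 108.
PV = PMT · [1 − (1+i)^(−n)] / i = 3975 · 83.637512 = 332,459.1104

CHF 332,459.11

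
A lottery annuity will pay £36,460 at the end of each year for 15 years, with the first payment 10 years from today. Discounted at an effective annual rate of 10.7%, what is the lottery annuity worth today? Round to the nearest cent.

PV at t=9 (ordinary 15-year annuity): 36460 × a(15|0.107) = 36460 × 7.311556 = 266,579.3211
Discount back 9 years: 266,579.3211 × (1+0.107)^(−9) = 266,579.3211 × 0.400564 = 106,781.9555

£106,781.96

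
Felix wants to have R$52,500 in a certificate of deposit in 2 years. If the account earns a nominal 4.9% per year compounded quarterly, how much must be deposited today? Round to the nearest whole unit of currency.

R$47,627

With 4 periods per year: i = 0.01225, n = 8.
Discount factor = (1+0.01225)^(−8) = 0.907189; PV = 52,500 × 0.907189 = 47,627.4160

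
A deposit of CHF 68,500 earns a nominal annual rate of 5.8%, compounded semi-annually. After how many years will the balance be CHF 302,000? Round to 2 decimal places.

Periodic rate i = 0.058/2 = 0.029.
n = ln(302000/68500) / ln(1+0.029) = ln(4.40876) / 0.028587 = 51.8967 half-years
= 51.8967/2 years

25.95 years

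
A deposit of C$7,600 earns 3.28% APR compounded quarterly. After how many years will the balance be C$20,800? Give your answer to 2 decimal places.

30.82 years

Periodic rate i = 0.0328/4 = 0.0082.
(1+i)^n = 20800/7600 = 2.73684, so n = ln 2.73684 / ln 1.0082 = 123.2838 quarters
= 123.2838/4 years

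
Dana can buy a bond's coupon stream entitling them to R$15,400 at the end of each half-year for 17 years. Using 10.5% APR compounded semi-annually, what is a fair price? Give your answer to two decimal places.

With 2 periods per year: i = 0.0525, n = 34.
Annuity factor a(34|0.0525) = 15.703443; PV = 15400 × 15.703443 = 241,833.0209

R$241,833.02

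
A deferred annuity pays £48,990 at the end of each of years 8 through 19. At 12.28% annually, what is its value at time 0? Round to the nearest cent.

£133,160.43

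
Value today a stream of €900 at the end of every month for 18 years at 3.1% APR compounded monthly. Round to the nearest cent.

€148,843.31

Periodic rate i = 0.031/12 = 0.00258333; n = 18 × 12 = 216 periods.
PV = PMT · [1 − (1+i)^(−n)] / i = 900 · 165.381450 = 148,843.3050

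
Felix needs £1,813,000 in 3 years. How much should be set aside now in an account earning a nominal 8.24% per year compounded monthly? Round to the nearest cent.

£1,417,121.62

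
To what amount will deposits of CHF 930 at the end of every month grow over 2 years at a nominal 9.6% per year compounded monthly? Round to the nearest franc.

i = 0.096/12 = 0.008 per month; n = 2·12 = 24.
FV = 930 × [(1+0.008)^24 − 1] / 0.008 = 930 × 26.343155 = 24,499.1343

CHF 24,499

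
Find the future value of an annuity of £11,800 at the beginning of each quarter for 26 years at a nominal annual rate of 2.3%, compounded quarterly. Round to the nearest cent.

£1,682,894.95

With 4 periods per year: i = 0.00575, n = 104.
FV = 11800 × [(1+0.00575)^104 − 1] / 0.00575 × (1+i) = 11800 × 142.618216 = 1,682,894.9475
(Beginning-of-period payments → annuity-due factor ×(1+i).)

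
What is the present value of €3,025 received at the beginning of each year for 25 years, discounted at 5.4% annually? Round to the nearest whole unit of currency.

€43,189

PV = 3025 × [1 − (1+0.054)^(−25)] / 0.054 × (1+i) = 3025 × 14.277308 = 43,188.8576
Payments are at the start of each period, so multiply by (1+i).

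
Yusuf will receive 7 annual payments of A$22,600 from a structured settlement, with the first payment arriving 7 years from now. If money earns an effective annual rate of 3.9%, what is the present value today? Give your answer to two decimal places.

PV at t=6 (ordinary 7-year annuity): 22600 × a(7|0.039) = 22600 × 6.024298 = 136,149.1371
PV₀ = 136,149.1371 / (1+0.039)^6 = 136,149.1371 / 1.258037 = 108,223.5082

A$108,223.51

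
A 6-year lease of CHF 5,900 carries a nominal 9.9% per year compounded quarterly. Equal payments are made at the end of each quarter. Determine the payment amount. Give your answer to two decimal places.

CHF 328.98

With 4 periods per year: i = 0.02475, n = 24.
PMT = 5900 / ( [1 − (1+0.02475)^(−24)] / 0.02475 ) = 5900 / 17.934481 = 328.9752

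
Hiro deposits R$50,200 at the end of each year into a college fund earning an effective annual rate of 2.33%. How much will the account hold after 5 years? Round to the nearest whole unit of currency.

R$262,972

Accumulation factor s(5|0.0233) = 5.238492; FV = 50200 × 5.238492 = 262,972.3206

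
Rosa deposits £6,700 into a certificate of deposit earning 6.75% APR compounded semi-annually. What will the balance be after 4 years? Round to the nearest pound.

Periodic rate i = 0.0675/2 = 0.03375; n = 4 × 2 = 8 periods.
FV = PV·(1+i)^n = 6,700 × 1.304140 = 8,737.7373

£8,738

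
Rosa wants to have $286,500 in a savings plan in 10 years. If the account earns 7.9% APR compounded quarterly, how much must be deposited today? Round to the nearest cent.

Periodic rate i = 0.079/4 = 0.01975; n = 10 × 4 = 40 periods.
PV = FV·(1+i)^(−n) = 286,500 × 0.457353 = 131,031.6068

$131,031.61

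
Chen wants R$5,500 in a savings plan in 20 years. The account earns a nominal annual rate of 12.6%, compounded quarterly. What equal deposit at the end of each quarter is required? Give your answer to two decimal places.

With 4 periods per year: i = 0.0315, n = 80.
FV-annuity factor = 347.768169; PMT = 5500 / 347.768169 = 15.8151

R$15.82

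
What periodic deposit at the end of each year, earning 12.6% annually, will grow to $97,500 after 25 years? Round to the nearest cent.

$666.60

FV-annuity factor = 146.265212; PMT = 97500 / 146.265212 = 666.5973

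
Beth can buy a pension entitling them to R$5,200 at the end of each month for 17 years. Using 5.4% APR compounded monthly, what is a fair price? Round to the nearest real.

Periodic rate i = 0.054/12 = 0.0045; n = 17 × 12 = 204 periods.
Annuity factor a(204|0.0045) = 133.302212; PV = 5200 × 133.302212 = 693,171.5012

R$693,172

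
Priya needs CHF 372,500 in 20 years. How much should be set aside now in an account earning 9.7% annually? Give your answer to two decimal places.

CHF 58,478.16

PV = 372,500 / (1 + 0.097)^20 = 372,500 / 6.369899 = 58,478.1636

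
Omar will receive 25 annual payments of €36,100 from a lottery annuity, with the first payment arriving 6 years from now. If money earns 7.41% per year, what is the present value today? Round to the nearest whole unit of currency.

PV at t=5 (ordinary 25-year annuity): 36100 × a(25|0.0741) = 36100 × 11.235509 = 405,601.8581
PV₀ = 405,601.8581 / (1+0.0741)^5 = 405,601.8581 / 1.429630 = 283,711.1165

€283,711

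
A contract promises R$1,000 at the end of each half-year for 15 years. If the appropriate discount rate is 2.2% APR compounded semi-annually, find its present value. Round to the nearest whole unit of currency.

R$25,435

i = 0.022/2 = 0.011 per half-year; n = 15·2 = 30.
PV = PMT · [1 − (1+i)^(−n)] / i = 1000 · 25.434522 = 25,434.5221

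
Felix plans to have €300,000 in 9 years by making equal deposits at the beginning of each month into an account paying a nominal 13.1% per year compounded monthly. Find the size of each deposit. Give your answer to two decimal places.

€1,452.48

Periodic rate i = 0.131/12 = 0.0109167; n = 9 × 12 = 108 periods.
PMT = 300000 / ( [(1+0.0109167)^108 − 1] / 0.0109167 × (1+i) ) = 300000 / 206.543379 = 1,452.4794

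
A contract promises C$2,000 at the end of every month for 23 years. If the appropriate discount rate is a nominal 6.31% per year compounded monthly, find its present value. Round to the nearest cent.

i = 0.0631/12 = 0.00525833 per month; n = 23·12 = 276.
PV = PMT · [1 − (1+i)^(−n)] / i = 2000 · 145.453311 = 290,906.6212

C$290,906.62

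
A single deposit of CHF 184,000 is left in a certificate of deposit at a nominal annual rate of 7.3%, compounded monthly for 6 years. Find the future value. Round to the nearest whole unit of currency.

CHF 284,749

i = 0.073/12 = 0.00608333 per month; n = 6·12 = 72.
FV = PV·(1+i)^n = 184,000 × 1.547550 = 284,749.2266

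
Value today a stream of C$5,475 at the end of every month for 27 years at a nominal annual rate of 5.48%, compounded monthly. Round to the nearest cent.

C$924,958.79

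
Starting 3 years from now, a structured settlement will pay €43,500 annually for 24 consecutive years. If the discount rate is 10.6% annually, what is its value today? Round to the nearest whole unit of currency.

€305,593

PV at t=2 (ordinary 24-year annuity): 43500 × a(24|0.106) = 43500 × 8.593398 = 373,812.7991
Discount back 2 years: 373,812.7991 × (1+0.106)^(−2) = 373,812.7991 × 0.817504 = 305,593.3598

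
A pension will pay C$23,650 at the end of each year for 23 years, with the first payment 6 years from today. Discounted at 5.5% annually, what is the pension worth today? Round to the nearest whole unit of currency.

C$232,979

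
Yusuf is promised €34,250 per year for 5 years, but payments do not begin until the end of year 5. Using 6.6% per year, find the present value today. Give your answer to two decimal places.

PV at t=4 (ordinary 5-year annuity): 34250 × a(5|0.066) = 34250 × 4.144488 = 141,948.7112
Discount back 4 years: 141,948.7112 × (1+0.066)^(−4) = 141,948.7112 × 0.774410 = 109,926.5594

€109,926.56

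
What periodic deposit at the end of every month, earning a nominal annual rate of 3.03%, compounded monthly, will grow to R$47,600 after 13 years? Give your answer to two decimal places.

R$249.35

Periodic rate i = 0.0303/12 = 0.002525; n = 13 × 12 = 156 periods.
PMT = 47600 / ( [(1+0.002525)^156 − 1] / 0.002525 ) = 47600 / 190.897551 = 249.3484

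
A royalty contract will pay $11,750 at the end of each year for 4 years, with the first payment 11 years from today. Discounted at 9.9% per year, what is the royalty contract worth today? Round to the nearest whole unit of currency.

Value one period before first payment (t=10): 11750 × [1 − (1+0.099)^(−4)] / 0.099 = 11750 × 3.176739 = 37,326.6884
PV₀ = 37,326.6884 / (1+0.099)^10 = 37,326.6884 / 2.570259 = 14,522.5385

$14,523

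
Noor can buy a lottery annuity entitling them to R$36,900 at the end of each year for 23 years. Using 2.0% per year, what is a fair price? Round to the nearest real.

Annuity factor a(23|0.02) = 18.292204; PV = 36900 × 18.292204 = 674,982.3318

R$674,982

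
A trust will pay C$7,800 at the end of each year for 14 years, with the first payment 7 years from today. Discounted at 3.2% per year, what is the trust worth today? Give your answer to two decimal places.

PV at t=6 (ordinary 14-year annuity): 7800 × a(14|0.032) = 7800 × 11.143603 = 86,920.1012
PV₀ = 86,920.1012 / (1+0.032)^6 = 86,920.1012 / 1.208031 = 71,951.8624

C$71,951.86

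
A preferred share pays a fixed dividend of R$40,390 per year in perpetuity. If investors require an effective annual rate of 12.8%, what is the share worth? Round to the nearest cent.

R$315,546.88

PV = PMT / i = 40390 / 0.128 = 315,546.8750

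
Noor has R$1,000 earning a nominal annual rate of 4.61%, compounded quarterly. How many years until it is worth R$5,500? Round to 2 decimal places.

Periodic rate i = 0.0461/4 = 0.011525.
n = ln(5500/1000) / ln(1+0.011525) = ln(5.50000) / 0.011459 = 148.7682 quarters
= 148.7682/4 years

37.19 years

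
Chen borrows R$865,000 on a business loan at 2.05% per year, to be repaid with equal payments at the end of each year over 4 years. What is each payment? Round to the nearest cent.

R$227,445.25

Annuity-PV factor = 3.803113; PMT = 865000 / 3.803113 = 227,445.2495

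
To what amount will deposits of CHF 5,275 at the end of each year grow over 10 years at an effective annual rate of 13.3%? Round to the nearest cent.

CHF 98,589.87

Accumulation factor s(10|0.133) = 18.690022; FV = 5275 × 18.690022 = 98,589.8680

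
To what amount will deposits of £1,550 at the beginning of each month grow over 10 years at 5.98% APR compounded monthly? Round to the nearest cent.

£255,001.93

With 12 periods per year: i = 0.00498333, n = 120.
FV = PMT · [(1+i)^n − 1] / i × (1+i) = 1550 · 164.517374 = 255,001.9304
(annuity-due: payments at period start, so ×(1+i).)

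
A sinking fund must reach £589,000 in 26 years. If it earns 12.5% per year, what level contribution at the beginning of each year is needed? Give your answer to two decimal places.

£3,211.54

PMT = 589000 / ( [(1+0.125)^26 − 1] / 0.125 × (1+i) ) = 589000 / 183.401340 = 3,211.5360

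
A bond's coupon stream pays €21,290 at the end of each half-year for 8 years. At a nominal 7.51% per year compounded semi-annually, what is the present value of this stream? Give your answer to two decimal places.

With 2 periods per year: i = 0.03755, n = 16.
Annuity factor a(16|0.03755) = 11.865749; PV = 21290 × 11.865749 = 252,621.7903

€252,621.79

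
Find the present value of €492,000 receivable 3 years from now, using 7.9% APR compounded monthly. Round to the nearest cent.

€388,485.34

i = 0.079/12 = 0.00658333 per month; n = 3·12 = 36.
PV = FV·(1+i)^(−n) = 492,000 × 0.789604 = 388,485.3401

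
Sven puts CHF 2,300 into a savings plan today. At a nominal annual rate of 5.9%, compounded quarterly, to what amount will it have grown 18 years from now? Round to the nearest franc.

CHF 6,601

i = 0.059/4 = 0.01475 per quarter; n = 18·4 = 72.
2,300 × (1+0.01475)^72 = 2,300 × 2.869805 = 6,600.5505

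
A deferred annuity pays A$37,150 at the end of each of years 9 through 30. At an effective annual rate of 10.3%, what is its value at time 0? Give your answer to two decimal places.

PV at t=8 (ordinary 22-year annuity): 37150 × a(22|0.103) = 37150 × 8.585423 = 318,948.4648
Discount back 8 years: 318,948.4648 × (1+0.103)^(−8) = 318,948.4648 × 0.456453 = 145,584.9282

A$145,584.93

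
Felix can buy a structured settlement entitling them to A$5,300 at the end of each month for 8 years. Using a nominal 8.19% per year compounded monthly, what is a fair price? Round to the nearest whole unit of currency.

Periodic rate i = 0.0819/12 = 0.006825; n = 8 × 12 = 96 periods.
PV = 5300 × [1 − (1+0.006825)^(−96)] / 0.006825 = 5300 × 70.257086 = 372,362.5557

A$372,363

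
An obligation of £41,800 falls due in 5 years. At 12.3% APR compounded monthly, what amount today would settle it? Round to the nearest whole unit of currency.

£22,670

Periodic rate i = 0.123/12 = 0.01025; n = 5 × 12 = 60 periods.
Discount factor = (1+0.01025)^(−60) = 0.542336; PV = 41,800 × 0.542336 = 22,669.6458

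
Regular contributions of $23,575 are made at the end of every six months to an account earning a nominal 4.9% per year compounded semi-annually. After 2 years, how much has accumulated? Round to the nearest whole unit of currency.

$97,822

With 2 periods per year: i = 0.0245, n = 4.
Accumulation factor s(4|0.0245) = 4.149416; FV = 23575 × 4.149416 = 97,822.4753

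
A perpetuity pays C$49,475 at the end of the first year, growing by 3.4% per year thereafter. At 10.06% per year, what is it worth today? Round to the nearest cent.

C$742,867.87

PV = PMT / (i − g) = 49475 / (0.1006 − 0.034) = 49475 / 0.066600 = 742,867.8679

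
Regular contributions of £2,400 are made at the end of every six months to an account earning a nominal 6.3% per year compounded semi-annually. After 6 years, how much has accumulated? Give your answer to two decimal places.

i = 0.063/2 = 0.0315 per half-year; n = 6·2 = 12.
Accumulation factor s(12|0.0315) = 14.313576; FV = 2400 × 14.313576 = 34,352.5821

£34,352.58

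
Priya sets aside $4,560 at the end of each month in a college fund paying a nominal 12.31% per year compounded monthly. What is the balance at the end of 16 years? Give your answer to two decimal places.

$2,709,883.64

Periodic rate i = 0.1231/12 = 0.0102583; n = 16 × 12 = 192 periods.
FV = PMT · [(1+i)^n − 1] / i = 4560 · 594.272727 = 2,709,883.6367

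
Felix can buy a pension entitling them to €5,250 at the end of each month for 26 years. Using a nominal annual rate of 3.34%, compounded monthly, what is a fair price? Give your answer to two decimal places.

€1,093,768.84

Periodic rate i = 0.0334/12 = 0.00278333; n = 26 × 12 = 312 periods.
PV = 5250 × [1 − (1+0.00278333)^(−312)] / 0.00278333 = 5250 × 208.336923 = 1,093,768.8448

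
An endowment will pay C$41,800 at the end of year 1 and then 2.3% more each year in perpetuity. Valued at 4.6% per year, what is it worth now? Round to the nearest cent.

C$1,817,391.30

PV = D₁/(r − g) = 41800/(0.046 − 0.023) = 1,817,391.3043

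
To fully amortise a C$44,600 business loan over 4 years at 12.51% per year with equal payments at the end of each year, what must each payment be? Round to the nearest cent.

C$14,841.88

Annuity-PV factor = 3.005011; PMT = 44600 / 3.005011 = 14,841.8770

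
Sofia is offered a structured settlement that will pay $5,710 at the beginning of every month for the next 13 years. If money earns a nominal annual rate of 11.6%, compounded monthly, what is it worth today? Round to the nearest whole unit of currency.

$463,426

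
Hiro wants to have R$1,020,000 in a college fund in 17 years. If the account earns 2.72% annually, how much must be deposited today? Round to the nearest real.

R$646,346

Discount factor = (1+0.0272)^(−17) = 0.633672; PV = 1,020,000 × 0.633672 = 646,345.8869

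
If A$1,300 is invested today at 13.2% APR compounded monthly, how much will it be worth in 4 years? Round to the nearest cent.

Periodic rate i = 0.132/12 = 0.011; n = 4 × 12 = 48 periods.
1,300 × (1+0.011)^48 = 1,300 × 1.690657 = 2,197.8539

A$2,197.85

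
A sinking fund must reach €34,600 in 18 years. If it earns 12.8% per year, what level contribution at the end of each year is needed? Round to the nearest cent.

€572.12

FV-annuity factor = 60.476983; PMT = 34600 / 60.476983 = 572.1185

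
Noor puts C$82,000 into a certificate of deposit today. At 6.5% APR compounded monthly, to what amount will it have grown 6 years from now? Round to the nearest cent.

C$120,985.03

Periodic rate i = 0.065/12 = 0.00541667; n = 6 × 12 = 72 periods.
FV = PV·(1+i)^n = 82,000 × 1.475427 = 120,985.0272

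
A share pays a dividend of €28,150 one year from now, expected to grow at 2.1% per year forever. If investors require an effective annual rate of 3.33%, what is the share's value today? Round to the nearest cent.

€2,288,617.89

PV = D₁/(r − g) = 28150/(0.0333 − 0.021) = 2,288,617.8862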